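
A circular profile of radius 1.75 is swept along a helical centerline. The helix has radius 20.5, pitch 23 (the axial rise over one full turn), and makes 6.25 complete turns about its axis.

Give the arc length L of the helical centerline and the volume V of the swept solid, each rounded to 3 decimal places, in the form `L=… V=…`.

2πR = 2π·20.5 = 128.805299
per-turn = √(128.805299² + 23²) = √(16590.8050 + 529) = √17119.8050 = 130.842673
L = 6.25 × 130.842673 = 817.766704
V = π·1.75² × L = 9.621128 × 817.766704 = 7867.837729

L=817.767 V=7867.838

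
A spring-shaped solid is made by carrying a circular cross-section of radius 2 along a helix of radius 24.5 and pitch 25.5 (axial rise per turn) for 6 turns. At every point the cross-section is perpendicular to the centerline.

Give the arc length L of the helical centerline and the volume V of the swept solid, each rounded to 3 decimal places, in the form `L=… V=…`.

L=936.215 V=11764.822

2πR = 2π·24.5 = 153.938040
per-turn = √(153.938040² + 25.5²) = √(23696.9202 + 650.25) = √24347.1702 = 156.035798
L = 6 × 156.035798 = 936.214786
V = π·2² × L = 12.566371 × 936.214786 = 11764.821979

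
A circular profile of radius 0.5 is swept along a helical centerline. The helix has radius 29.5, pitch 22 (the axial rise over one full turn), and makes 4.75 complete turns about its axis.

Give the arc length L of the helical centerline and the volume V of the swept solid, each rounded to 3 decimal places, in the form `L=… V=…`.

L=886.611 V=696.343

2πR = 2π·29.5 = 185.353967
per-turn = √(185.353967² + 22²) = √(34356.0929 + 484) = √34840.0929 = 186.655010
L = 4.75 × 186.655010 = 886.611300
V = π·0.5² × L = 0.785398 × 886.611300 = 696.342886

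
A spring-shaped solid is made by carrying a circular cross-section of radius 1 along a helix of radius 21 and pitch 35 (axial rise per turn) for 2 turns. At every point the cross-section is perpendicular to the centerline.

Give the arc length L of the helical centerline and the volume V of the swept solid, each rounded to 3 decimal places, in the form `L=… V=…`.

2πR = 2π·21 = 131.946891
per-turn = √(131.946891² + 35²) = √(17409.9822 + 1225) = √18634.9822 = 136.510008
L = 2 × 136.510008 = 273.020015
V = π·1² × L = 3.141593 × 273.020015 = 857.717674

L=273.020 V=857.718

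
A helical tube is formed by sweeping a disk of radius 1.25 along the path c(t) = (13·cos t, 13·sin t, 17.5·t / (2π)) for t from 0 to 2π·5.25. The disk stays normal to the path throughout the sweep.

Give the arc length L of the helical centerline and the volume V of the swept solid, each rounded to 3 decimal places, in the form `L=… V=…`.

2πR = 2π·13 = 81.681409
per-turn = √(81.681409² + 17.5²) = √(6671.8526 + 306.25) = √6978.1026 = 83.535038
L = 5.25 × 83.535038 = 438.558950
V = π·1.25² × L = 4.908739 × 438.558950 = 2152.771209

L=438.559 V=2152.771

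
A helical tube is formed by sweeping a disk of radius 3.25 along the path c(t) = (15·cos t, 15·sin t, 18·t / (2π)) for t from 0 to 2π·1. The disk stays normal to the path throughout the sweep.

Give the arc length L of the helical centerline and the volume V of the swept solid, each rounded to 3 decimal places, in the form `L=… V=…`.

2πR = 2π·15 = 94.247780
per-turn = √(94.247780² + 18²) = √(8882.6440 + 324) = √9206.6440 = 95.951258
L = 1 × 95.951258 = 95.951258
V = π·3.25² × L = 33.183072 × 95.951258 = 3183.957550

L=95.951 V=3183.958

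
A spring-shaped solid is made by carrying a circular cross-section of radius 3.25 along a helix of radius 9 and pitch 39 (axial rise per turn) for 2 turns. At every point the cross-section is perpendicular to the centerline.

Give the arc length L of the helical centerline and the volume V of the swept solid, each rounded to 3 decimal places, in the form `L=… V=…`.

2πR = 2π·9 = 56.548668
per-turn = √(56.548668² + 39²) = √(3197.7518 + 1521) = √4718.7518 = 68.693172
L = 2 × 68.693172 = 137.386343
V = π·3.25² × L = 33.183072 × 137.386343 = 4558.900974

L=137.386 V=4558.901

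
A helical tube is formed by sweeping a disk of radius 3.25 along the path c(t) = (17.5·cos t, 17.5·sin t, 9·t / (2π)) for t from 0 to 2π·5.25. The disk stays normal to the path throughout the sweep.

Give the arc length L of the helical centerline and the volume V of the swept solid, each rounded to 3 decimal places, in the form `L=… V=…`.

L=579.198 V=19219.574

2πR = 2π·17.5 = 109.955743
per-turn = √(109.955743² + 9²) = √(12090.2654 + 81) = √12171.2654 = 110.323458
L = 5.25 × 110.323458 = 579.198155
V = π·3.25² × L = 33.183072 × 579.198155 = 19219.574302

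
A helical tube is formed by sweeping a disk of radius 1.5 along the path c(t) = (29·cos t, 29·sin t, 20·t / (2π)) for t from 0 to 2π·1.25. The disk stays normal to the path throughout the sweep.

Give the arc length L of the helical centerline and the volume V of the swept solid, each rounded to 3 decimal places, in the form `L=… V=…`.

L=229.133 V=1619.648

2πR = 2π·29 = 182.212374
per-turn = √(182.212374² + 20²) = √(33201.3492 + 400) = √33601.3492 = 183.306708
L = 1.25 × 183.306708 = 229.133385
V = π·1.5² × L = 7.068583 × 229.133385 = 1619.648458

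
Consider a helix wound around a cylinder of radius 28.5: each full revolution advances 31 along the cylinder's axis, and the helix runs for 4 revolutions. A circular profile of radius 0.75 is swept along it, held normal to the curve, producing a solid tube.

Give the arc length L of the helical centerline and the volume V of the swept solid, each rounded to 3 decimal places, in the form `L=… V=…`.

2πR = 2π·28.5 = 179.070781
per-turn = √(179.070781² + 31²) = √(32066.3447 + 961) = √33027.3447 = 181.734269
L = 4 × 181.734269 = 726.937078
V = π·0.75² × L = 1.767146 × 726.937078 = 1284.603853

L=726.937 V=1284.604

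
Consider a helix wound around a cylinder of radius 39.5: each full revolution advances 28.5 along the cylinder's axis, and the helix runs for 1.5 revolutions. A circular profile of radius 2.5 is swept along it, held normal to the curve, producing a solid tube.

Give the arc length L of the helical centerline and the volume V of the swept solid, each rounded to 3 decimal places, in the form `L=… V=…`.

2πR = 2π·39.5 = 248.185820
per-turn = √(248.185820² + 28.5²) = √(61596.2011 + 812.25) = √62408.4511 = 249.816835
L = 1.5 × 249.816835 = 374.725253
V = π·2.5² × L = 19.634954 × 374.725253 = 7357.713128

L=374.725 V=7357.713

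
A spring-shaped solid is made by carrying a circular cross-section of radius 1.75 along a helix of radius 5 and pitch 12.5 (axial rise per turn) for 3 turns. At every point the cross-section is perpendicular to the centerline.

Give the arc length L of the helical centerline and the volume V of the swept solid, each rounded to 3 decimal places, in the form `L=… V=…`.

L=101.434 V=975.911

2πR = 2π·5 = 31.415927
per-turn = √(31.415927² + 12.5²) = √(986.9604 + 156.25) = √1143.2104 = 33.811395
L = 3 × 33.811395 = 101.434185
V = π·1.75² × L = 9.621128 × 101.434185 = 975.911230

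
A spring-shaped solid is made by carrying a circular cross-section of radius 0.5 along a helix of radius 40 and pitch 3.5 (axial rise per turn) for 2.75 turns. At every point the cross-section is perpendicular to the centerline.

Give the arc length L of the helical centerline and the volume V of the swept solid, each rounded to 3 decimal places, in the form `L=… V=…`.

L=691.217 V=542.881

2πR = 2π·40 = 251.327412
per-turn = √(251.327412² + 3.5²) = √(63165.4682 + 12.25) = √63177.7182 = 251.351782
L = 2.75 × 251.351782 = 691.217400
V = π·0.5² × L = 0.785398 × 691.217400 = 542.880876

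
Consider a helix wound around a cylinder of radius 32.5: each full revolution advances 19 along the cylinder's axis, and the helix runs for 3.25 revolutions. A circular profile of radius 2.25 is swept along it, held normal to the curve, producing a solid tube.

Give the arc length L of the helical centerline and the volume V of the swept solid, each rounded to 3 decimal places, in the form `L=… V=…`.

2πR = 2π·32.5 = 204.203522
per-turn = √(204.203522² + 19²) = √(41699.0786 + 361) = √42060.0786 = 205.085540
L = 3.25 × 205.085540 = 666.528004
V = π·2.25² × L = 15.904313 × 666.528004 = 10600.669872

L=666.528 V=10600.670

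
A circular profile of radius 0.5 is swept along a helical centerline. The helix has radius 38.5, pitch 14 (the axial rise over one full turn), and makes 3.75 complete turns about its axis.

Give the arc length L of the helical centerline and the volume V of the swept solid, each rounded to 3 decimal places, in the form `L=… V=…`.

L=908.653 V=713.654

2πR = 2π·38.5 = 241.902634
per-turn = √(241.902634² + 14²) = √(58516.8845 + 196) = √58712.8845 = 242.307417
L = 3.75 × 242.307417 = 908.652815
V = π·0.5² × L = 0.785398 × 908.652815 = 713.654252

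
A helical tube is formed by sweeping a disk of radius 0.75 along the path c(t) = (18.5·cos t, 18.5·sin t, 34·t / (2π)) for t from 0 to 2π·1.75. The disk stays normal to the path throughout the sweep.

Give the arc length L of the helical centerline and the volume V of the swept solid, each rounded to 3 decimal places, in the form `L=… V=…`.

2πR = 2π·18.5 = 116.238928
per-turn = √(116.238928² + 34²) = √(13511.4884 + 1156) = √14667.4884 = 121.109407
L = 1.75 × 121.109407 = 211.941462
V = π·0.75² × L = 1.767146 × 211.941462 = 374.531479

L=211.941 V=374.531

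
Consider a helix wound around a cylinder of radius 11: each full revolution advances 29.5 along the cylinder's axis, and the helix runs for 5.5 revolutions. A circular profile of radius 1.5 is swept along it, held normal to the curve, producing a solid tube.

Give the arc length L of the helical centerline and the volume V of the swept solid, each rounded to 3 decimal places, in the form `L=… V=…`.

L=413.311 V=2921.523

2πR = 2π·11 = 69.115038
per-turn = √(69.115038² + 29.5²) = √(4776.8885 + 870.25) = √5647.1385 = 75.147445
L = 5.5 × 75.147445 = 413.310949
V = π·1.5² × L = 7.068583 × 413.310949 = 2921.522942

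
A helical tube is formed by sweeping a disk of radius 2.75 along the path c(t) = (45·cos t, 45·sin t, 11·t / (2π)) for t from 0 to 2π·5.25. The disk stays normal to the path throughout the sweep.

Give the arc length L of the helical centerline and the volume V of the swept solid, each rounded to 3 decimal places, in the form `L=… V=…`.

2πR = 2π·45 = 282.743339
per-turn = √(282.743339² + 11²) = √(79943.7956 + 121) = √80064.7956 = 282.957233
L = 5.25 × 282.957233 = 1485.525473
V = π·2.75² × L = 23.758294 × 1485.525473 = 35293.551583

L=1485.525 V=35293.552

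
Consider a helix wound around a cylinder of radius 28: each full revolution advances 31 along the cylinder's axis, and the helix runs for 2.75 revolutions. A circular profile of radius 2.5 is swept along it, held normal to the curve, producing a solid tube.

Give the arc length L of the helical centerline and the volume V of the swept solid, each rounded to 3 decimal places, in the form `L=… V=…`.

L=491.259 V=9645.842

2πR = 2π·28 = 175.929189
per-turn = √(175.929189² + 31²) = √(30951.0794 + 961) = √31912.0794 = 178.639524
L = 2.75 × 178.639524 = 491.258690
V = π·2.5² × L = 19.634954 × 491.258690 = 9645.841821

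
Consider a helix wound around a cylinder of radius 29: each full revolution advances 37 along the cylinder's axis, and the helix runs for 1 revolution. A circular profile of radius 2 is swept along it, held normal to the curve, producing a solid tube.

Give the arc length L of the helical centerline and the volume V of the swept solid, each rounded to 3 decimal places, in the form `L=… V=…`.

L=185.931 V=2336.478

2πR = 2π·29 = 182.212374
per-turn = √(182.212374² + 37²) = √(33201.3492 + 1369) = √34570.3492 = 185.931033
L = 1 × 185.931033 = 185.931033
V = π·2² × L = 12.566371 × 185.931033 = 2336.478275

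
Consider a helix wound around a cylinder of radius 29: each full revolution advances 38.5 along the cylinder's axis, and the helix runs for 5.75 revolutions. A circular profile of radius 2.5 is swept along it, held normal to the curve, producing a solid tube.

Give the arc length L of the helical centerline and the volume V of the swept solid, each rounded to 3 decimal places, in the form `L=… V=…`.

2πR = 2π·29 = 182.212374
per-turn = √(182.212374² + 38.5²) = √(33201.3492 + 1482.25) = √34683.5992 = 186.235333
L = 5.75 × 186.235333 = 1070.853164
V = π·2.5² × L = 19.634954 × 1070.853164 = 21026.152706

L=1070.853 V=21026.153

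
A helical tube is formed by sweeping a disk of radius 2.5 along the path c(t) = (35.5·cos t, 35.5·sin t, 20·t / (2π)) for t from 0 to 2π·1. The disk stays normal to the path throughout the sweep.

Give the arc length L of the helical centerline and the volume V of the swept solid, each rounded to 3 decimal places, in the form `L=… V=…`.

L=223.948 V=4397.207

2πR = 2π·35.5 = 223.053078
per-turn = √(223.053078² + 20²) = √(49752.6758 + 400) = √50152.6758 = 223.947931
L = 1 × 223.947931 = 223.947931
V = π·2.5² × L = 19.634954 × 223.947931 = 4397.207342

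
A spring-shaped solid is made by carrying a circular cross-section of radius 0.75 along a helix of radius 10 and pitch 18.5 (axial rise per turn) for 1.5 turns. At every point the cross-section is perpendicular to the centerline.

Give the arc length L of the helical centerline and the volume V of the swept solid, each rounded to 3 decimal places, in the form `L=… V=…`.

2πR = 2π·10 = 62.831853
per-turn = √(62.831853² + 18.5²) = √(3947.8418 + 342.25) = √4290.0918 = 65.498792
L = 1.5 × 65.498792 = 98.248188
V = π·0.75² × L = 1.767146 × 98.248188 = 173.618880

L=98.248 V=173.619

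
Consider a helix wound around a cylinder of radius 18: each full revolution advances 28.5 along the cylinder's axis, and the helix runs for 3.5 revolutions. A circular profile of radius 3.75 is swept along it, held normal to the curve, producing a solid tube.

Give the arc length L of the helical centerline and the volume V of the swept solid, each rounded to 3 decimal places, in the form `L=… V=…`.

L=408.216 V=18034.409

2πR = 2π·18 = 113.097336
per-turn = √(113.097336² + 28.5²) = √(12791.0073 + 812.25) = √13603.2573 = 116.633003
L = 3.5 × 116.633003 = 408.215509
V = π·3.75² × L = 44.178647 × 408.215509 = 18034.408756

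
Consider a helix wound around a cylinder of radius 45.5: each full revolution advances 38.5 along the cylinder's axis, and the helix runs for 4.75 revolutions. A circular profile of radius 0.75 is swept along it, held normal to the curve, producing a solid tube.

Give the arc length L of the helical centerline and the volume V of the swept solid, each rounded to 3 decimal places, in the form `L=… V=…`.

L=1370.212 V=2421.364

2πR = 2π·45.5 = 285.884931
per-turn = √(285.884931² + 38.5²) = √(81730.1940 + 1482.25) = √83212.4440 = 288.465672
L = 4.75 × 288.465672 = 1370.211943
V = π·0.75² × L = 1.767146 × 1370.211943 = 2421.364373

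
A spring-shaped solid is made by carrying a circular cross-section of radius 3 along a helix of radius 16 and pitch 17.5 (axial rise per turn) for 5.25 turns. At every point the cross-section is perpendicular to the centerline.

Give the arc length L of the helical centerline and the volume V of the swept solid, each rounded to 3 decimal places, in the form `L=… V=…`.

2πR = 2π·16 = 100.530965
per-turn = √(100.530965² + 17.5²) = √(10106.4749 + 306.25) = √10412.7249 = 102.042760
L = 5.25 × 102.042760 = 535.724491
V = π·3² × L = 28.274334 × 535.724491 = 15147.253127

L=535.724 V=15147.253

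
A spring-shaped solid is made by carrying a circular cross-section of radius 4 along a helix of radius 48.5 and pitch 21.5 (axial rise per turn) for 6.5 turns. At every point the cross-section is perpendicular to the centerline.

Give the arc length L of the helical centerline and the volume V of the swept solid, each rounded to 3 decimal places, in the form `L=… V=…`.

2πR = 2π·48.5 = 304.734487
per-turn = √(304.734487² + 21.5²) = √(92863.1078 + 462.25) = √93325.3578 = 305.491993
L = 6.5 × 305.491993 = 1985.697955
V = π·4² × L = 50.265482 × 1985.697955 = 99812.065710

L=1985.698 V=99812.066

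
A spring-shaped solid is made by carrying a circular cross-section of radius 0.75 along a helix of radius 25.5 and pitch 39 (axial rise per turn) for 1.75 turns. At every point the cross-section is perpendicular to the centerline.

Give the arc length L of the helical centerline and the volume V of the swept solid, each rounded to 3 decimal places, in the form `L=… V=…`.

L=288.574 V=509.953

2πR = 2π·25.5 = 160.221225
per-turn = √(160.221225² + 39²) = √(25670.8410 + 1521) = √27191.8410 = 164.899488
L = 1.75 × 164.899488 = 288.574103
V = π·0.75² × L = 1.767146 × 288.574103 = 509.952534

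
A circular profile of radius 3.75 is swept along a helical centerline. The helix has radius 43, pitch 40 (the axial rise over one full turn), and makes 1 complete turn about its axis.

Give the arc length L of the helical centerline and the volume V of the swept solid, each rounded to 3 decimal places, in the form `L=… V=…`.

L=273.122 V=12066.158

2πR = 2π·43 = 270.176968
per-turn = √(270.176968² + 40²) = √(72995.5942 + 1600) = √74595.5942 = 273.121940
L = 1 × 273.121940 = 273.121940
V = π·3.75² × L = 44.178647 × 273.121940 = 12066.157694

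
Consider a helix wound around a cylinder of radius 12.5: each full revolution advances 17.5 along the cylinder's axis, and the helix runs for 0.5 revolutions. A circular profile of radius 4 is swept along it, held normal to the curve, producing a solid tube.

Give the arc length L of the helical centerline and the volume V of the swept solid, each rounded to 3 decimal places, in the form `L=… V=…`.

2πR = 2π·12.5 = 78.539816
per-turn = √(78.539816² + 17.5²) = √(6168.5028 + 306.25) = √6474.7528 = 80.465848
L = 0.5 × 80.465848 = 40.232924
V = π·4² × L = 50.265482 × 40.232924 = 2022.327344

L=40.233 V=2022.327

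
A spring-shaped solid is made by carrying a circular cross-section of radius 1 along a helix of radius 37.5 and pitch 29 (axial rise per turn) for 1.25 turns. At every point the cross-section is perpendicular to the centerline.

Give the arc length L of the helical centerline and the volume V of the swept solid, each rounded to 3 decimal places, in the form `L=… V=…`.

L=296.747 V=932.257

2πR = 2π·37.5 = 235.619449
per-turn = √(235.619449² + 29²) = √(55516.5248 + 841) = √56357.5248 = 237.397398
L = 1.25 × 237.397398 = 296.746748
V = π·1² × L = 3.141593 × 296.746748 = 932.257403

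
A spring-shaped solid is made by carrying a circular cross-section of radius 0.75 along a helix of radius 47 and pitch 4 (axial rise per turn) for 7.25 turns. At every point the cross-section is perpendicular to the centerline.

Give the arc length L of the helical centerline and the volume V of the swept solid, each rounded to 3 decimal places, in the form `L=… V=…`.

L=2141.192 V=3783.798

2πR = 2π·47 = 295.309709
per-turn = √(295.309709² + 4²) = √(87207.8245 + 16) = √87223.8245 = 295.336798
L = 7.25 × 295.336798 = 2141.191788
V = π·0.75² × L = 1.767146 × 2141.191788 = 3783.798221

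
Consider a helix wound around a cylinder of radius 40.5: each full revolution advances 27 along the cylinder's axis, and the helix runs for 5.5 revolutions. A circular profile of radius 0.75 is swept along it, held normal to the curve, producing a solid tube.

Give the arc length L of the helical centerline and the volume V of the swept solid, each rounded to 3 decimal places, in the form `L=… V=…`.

2πR = 2π·40.5 = 254.469005
per-turn = √(254.469005² + 27²) = √(64754.4745 + 729) = √65483.4745 = 255.897391
L = 5.5 × 255.897391 = 1407.435648
V = π·0.75² × L = 1.767146 × 1407.435648 = 2487.144089

L=1407.436 V=2487.144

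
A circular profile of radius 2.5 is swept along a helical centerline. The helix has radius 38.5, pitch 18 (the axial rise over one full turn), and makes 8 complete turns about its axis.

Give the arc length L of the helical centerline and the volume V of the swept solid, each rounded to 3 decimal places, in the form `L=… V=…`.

2πR = 2π·38.5 = 241.902634
per-turn = √(241.902634² + 18²) = √(58516.8845 + 324) = √58840.8845 = 242.571401
L = 8 × 242.571401 = 1940.571207
V = π·2.5² × L = 19.634954 × 1940.571207 = 38103.026539

L=1940.571 V=38103.027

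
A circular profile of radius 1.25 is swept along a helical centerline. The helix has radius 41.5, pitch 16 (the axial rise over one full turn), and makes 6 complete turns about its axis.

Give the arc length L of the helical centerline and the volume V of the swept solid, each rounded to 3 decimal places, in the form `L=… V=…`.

L=1567.456 V=7694.230

2πR = 2π·41.5 = 260.752190
per-turn = √(260.752190² + 16²) = √(67991.7047 + 256) = √68247.7047 = 261.242617
L = 6 × 261.242617 = 1567.455699
V = π·1.25² × L = 4.908739 × 1567.455699 = 7694.230172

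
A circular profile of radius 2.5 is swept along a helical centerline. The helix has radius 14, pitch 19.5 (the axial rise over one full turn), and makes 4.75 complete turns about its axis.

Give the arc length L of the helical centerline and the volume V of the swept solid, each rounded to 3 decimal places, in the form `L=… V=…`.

L=427.975 V=8403.275

2πR = 2π·14 = 87.964594
per-turn = √(87.964594² + 19.5²) = √(7737.7699 + 380.25) = √8118.0199 = 90.100055
L = 4.75 × 90.100055 = 427.975260
V = π·2.5² × L = 19.634954 × 427.975260 = 8403.274573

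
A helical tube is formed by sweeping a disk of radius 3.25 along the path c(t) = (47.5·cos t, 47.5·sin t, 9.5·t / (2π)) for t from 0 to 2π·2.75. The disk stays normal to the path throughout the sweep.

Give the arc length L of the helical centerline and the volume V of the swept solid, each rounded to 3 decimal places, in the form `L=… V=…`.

2πR = 2π·47.5 = 298.451302
per-turn = √(298.451302² + 9.5²) = √(89073.1797 + 90.25) = √89163.4297 = 298.602461
L = 2.75 × 298.602461 = 821.156768
V = π·3.25² × L = 33.183072 × 821.156768 = 27248.504480

L=821.157 V=27248.504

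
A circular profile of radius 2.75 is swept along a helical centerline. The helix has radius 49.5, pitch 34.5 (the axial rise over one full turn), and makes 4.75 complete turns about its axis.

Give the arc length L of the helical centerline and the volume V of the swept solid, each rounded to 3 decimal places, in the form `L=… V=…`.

2πR = 2π·49.5 = 311.017673
per-turn = √(311.017673² + 34.5²) = √(96731.9927 + 1190.25) = √97922.2427 = 312.925299
L = 4.75 × 312.925299 = 1486.395170
V = π·2.75² × L = 23.758294 × 1486.395170 = 35314.214110

L=1486.395 V=35314.214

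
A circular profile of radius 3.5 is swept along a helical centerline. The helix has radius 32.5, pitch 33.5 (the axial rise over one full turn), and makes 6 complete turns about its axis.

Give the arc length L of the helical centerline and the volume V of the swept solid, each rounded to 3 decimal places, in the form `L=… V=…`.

L=1241.599 V=47782.325

2πR = 2π·32.5 = 204.203522
per-turn = √(204.203522² + 33.5²) = √(41699.0786 + 1122.25) = √42821.3286 = 206.933150
L = 6 × 206.933150 = 1241.598900
V = π·3.5² × L = 38.484510 × 1241.598900 = 47782.325305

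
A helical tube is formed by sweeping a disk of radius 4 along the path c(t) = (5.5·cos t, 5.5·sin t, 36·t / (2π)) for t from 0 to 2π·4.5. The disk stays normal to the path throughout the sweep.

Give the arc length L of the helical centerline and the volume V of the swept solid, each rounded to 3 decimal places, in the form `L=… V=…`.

2πR = 2π·5.5 = 34.557519
per-turn = √(34.557519² + 36²) = √(1194.2221 + 1296) = √2490.2221 = 49.902126
L = 4.5 × 49.902126 = 224.559565
V = π·4² × L = 50.265482 × 224.559565 = 11287.594870

L=224.560 V=11287.595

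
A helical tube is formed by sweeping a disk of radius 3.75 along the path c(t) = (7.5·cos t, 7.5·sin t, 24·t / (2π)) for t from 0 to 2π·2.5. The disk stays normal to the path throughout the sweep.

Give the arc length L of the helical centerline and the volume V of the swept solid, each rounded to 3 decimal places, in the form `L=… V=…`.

2πR = 2π·7.5 = 47.123890
per-turn = √(47.123890² + 24²) = √(2220.6610 + 576) = √2796.6610 = 52.883466
L = 2.5 × 52.883466 = 132.208665
V = π·3.75² × L = 44.178647 × 132.208665 = 5840.799915

L=132.209 V=5840.800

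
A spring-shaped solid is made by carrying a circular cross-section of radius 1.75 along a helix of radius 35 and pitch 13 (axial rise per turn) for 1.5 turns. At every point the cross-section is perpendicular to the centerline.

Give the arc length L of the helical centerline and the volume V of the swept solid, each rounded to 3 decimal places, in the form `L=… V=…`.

2πR = 2π·35 = 219.911486
per-turn = √(219.911486² + 13²) = √(48361.0616 + 169) = √48530.0616 = 220.295396
L = 1.5 × 220.295396 = 330.443094
V = π·1.75² × L = 9.621128 × 330.443094 = 3179.235142

L=330.443 V=3179.235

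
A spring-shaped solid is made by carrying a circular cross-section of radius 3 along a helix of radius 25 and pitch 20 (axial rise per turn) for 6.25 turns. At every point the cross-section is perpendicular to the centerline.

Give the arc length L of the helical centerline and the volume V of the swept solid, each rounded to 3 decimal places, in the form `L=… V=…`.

L=989.673 V=27982.358

2πR = 2π·25 = 157.079633
per-turn = √(157.079633² + 20²) = √(24674.0110 + 400) = √25074.0110 = 158.347753
L = 6.25 × 158.347753 = 989.673459
V = π·3² × L = 28.274334 × 989.673459 = 27982.357805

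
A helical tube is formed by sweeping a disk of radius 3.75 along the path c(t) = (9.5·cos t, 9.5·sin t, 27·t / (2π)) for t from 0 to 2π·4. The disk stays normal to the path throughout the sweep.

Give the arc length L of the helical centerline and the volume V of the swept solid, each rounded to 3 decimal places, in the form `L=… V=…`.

L=262.051 V=11577.068

2πR = 2π·9.5 = 59.690260
per-turn = √(59.690260² + 27²) = √(3562.9272 + 729) = √4291.9272 = 65.512802
L = 4 × 65.512802 = 262.051207
V = π·3.75² × L = 44.178647 × 262.051207 = 11577.067683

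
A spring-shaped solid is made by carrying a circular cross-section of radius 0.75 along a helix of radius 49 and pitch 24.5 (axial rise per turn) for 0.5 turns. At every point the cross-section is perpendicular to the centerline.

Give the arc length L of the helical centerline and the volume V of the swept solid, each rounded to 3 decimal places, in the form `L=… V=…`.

2πR = 2π·49 = 307.876080
per-turn = √(307.876080² + 24.5²) = √(94787.6807 + 600.25) = √95387.9307 = 308.849366
L = 0.5 × 308.849366 = 154.424683
V = π·0.75² × L = 1.767146 × 154.424683 = 272.890940

L=154.425 V=272.891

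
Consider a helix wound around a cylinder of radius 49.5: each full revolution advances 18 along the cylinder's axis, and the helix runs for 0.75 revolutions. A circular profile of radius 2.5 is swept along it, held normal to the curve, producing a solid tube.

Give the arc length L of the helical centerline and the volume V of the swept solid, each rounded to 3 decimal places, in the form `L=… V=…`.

L=233.654 V=4587.777

2πR = 2π·49.5 = 311.017673
per-turn = √(311.017673² + 18²) = √(96731.9927 + 324) = √97055.9927 = 311.538108
L = 0.75 × 311.538108 = 233.653581
V = π·2.5² × L = 19.634954 × 233.653581 = 4587.777335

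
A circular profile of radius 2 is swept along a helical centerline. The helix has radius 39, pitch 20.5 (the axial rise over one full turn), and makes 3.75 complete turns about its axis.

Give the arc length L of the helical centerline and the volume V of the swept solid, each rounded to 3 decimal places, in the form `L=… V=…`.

2πR = 2π·39 = 245.044227
per-turn = √(245.044227² + 20.5²) = √(60046.6732 + 420.25) = √60466.9232 = 245.900230
L = 3.75 × 245.900230 = 922.125863
V = π·2² × L = 12.566371 × 922.125863 = 11587.775347

L=922.126 V=11587.775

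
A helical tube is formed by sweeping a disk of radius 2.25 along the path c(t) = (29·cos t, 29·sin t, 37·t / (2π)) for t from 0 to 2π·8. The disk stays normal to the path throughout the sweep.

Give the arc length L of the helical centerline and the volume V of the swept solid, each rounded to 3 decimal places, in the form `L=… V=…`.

2πR = 2π·29 = 182.212374
per-turn = √(182.212374² + 37²) = √(33201.3492 + 1369) = √34570.3492 = 185.931033
L = 8 × 185.931033 = 1487.448268
V = π·2.25² × L = 15.904313 × 1487.448268 = 23656.842537

L=1487.448 V=23656.843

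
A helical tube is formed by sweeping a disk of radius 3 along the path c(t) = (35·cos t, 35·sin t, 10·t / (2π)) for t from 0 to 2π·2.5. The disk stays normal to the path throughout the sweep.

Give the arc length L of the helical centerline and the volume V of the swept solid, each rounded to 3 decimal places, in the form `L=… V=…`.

L=550.347 V=15560.690

2πR = 2π·35 = 219.911486
per-turn = √(219.911486² + 10²) = √(48361.0616 + 100) = √48461.0616 = 220.138733
L = 2.5 × 220.138733 = 550.346831
V = π·3² × L = 28.274334 × 550.346831 = 15560.690061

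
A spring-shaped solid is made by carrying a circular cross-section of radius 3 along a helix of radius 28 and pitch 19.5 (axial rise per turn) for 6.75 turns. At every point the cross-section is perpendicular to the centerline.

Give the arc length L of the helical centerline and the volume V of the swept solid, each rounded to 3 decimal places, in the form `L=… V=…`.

2πR = 2π·28 = 175.929189
per-turn = √(175.929189² + 19.5²) = √(30951.0794 + 380.25) = √31331.3294 = 177.006580
L = 6.75 × 177.006580 = 1194.794416
V = π·3² × L = 28.274334 × 1194.794416 = 33782.016231

L=1194.794 V=33782.016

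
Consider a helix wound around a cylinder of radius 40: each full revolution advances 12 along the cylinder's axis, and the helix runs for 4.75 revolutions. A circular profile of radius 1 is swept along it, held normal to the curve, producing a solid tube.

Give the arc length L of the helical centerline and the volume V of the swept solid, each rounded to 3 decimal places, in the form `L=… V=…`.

2πR = 2π·40 = 251.327412
per-turn = √(251.327412² + 12²) = √(63165.4682 + 144) = √63309.4682 = 251.613728
L = 4.75 × 251.613728 = 1195.165208
V = π·1² × L = 3.141593 × 1195.165208 = 3754.722239

L=1195.165 V=3754.722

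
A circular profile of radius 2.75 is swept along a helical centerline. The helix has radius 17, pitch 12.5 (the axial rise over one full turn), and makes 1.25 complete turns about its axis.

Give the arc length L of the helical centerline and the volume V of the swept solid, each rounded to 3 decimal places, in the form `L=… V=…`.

2πR = 2π·17 = 106.814150
per-turn = √(106.814150² + 12.5²) = √(11409.2627 + 156.25) = √11565.5127 = 107.543074
L = 1.25 × 107.543074 = 134.428842
V = π·2.75² × L = 23.758294 × 134.428842 = 3193.800011

L=134.429 V=3193.800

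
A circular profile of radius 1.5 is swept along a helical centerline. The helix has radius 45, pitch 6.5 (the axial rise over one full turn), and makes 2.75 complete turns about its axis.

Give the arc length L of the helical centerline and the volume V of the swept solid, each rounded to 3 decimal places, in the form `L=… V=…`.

L=777.750 V=5497.588

2πR = 2π·45 = 282.743339
per-turn = √(282.743339² + 6.5²) = √(79943.7956 + 42.25) = √79986.0456 = 282.818043
L = 2.75 × 282.818043 = 777.749619
V = π·1.5² × L = 7.068583 × 777.749619 = 5497.588103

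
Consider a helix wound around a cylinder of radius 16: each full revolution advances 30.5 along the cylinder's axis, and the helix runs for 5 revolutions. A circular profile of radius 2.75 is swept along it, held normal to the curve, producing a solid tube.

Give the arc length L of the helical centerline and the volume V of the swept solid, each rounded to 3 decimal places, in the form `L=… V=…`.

2πR = 2π·16 = 100.530965
per-turn = √(100.530965² + 30.5²) = √(10106.4749 + 930.25) = √11036.7249 = 105.055818
L = 5 × 105.055818 = 525.279090
V = π·2.75² × L = 23.758294 × 525.279090 = 12479.735291

L=525.279 V=12479.735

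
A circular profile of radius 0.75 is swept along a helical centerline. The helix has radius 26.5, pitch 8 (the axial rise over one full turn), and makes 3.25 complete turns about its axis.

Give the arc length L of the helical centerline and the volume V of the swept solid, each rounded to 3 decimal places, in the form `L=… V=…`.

L=541.764 V=957.375

2πR = 2π·26.5 = 166.504411
per-turn = √(166.504411² + 8²) = √(27723.7188 + 64) = √27787.7188 = 166.696487
L = 3.25 × 166.696487 = 541.763583
V = π·0.75² × L = 1.767146 × 541.763583 = 957.375276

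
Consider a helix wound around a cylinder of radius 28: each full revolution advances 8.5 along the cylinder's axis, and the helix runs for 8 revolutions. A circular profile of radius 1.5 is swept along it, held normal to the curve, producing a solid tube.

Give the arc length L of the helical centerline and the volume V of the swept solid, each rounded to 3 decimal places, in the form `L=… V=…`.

L=1409.075 V=9960.166

2πR = 2π·28 = 175.929189
per-turn = √(175.929189² + 8.5²) = √(30951.0794 + 72.25) = √31023.3294 = 176.134407
L = 8 × 176.134407 = 1409.075258
V = π·1.5² × L = 7.068583 × 1409.075258 = 9960.166075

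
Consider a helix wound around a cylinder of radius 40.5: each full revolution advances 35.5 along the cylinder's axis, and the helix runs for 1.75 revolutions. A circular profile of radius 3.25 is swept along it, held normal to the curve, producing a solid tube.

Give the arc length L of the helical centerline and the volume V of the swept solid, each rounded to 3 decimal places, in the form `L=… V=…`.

L=449.633 V=14920.214

2πR = 2π·40.5 = 254.469005
per-turn = √(254.469005² + 35.5²) = √(64754.4745 + 1260.25) = √66014.7245 = 256.933307
L = 1.75 × 256.933307 = 449.633288
V = π·3.25² × L = 33.183072 × 449.633288 = 14920.213952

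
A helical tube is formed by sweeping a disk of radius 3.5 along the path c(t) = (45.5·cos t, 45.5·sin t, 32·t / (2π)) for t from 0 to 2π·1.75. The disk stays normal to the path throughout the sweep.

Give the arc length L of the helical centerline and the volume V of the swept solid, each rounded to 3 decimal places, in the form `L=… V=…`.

L=503.423 V=19373.988

2πR = 2π·45.5 = 285.884931
per-turn = √(285.884931² + 32²) = √(81730.1940 + 1024) = √82754.1940 = 287.670287
L = 1.75 × 287.670287 = 503.423002
V = π·3.5² × L = 38.484510 × 503.423002 = 19373.987570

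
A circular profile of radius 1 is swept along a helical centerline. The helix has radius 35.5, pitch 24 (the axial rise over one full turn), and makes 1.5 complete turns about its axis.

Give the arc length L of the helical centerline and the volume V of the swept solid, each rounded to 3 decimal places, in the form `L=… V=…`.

L=336.511 V=1057.180

2πR = 2π·35.5 = 223.053078
per-turn = √(223.053078² + 24²) = √(49752.6758 + 576) = √50328.6758 = 224.340535
L = 1.5 × 224.340535 = 336.510803
V = π·1² × L = 3.141593 × 336.510803 = 1057.179866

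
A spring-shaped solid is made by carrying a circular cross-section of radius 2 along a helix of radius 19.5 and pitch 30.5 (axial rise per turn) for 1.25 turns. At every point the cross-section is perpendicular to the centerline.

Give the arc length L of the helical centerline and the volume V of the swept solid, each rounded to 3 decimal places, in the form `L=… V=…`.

2πR = 2π·19.5 = 122.522113
per-turn = √(122.522113² + 30.5²) = √(15011.6683 + 930.25) = √15941.9183 = 126.261310
L = 1.25 × 126.261310 = 157.826637
V = π·2² × L = 12.566371 × 157.826637 = 1983.308013

L=157.827 V=1983.308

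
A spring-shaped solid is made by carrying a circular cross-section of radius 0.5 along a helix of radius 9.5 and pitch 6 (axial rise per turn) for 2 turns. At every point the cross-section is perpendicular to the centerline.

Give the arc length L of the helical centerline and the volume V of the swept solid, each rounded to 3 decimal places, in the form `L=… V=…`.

L=119.982 V=94.234

2πR = 2π·9.5 = 59.690260
per-turn = √(59.690260² + 6²) = √(3562.9272 + 36) = √3598.9272 = 59.991059
L = 2 × 59.991059 = 119.982118
V = π·0.5² × L = 0.785398 × 119.982118 = 94.233735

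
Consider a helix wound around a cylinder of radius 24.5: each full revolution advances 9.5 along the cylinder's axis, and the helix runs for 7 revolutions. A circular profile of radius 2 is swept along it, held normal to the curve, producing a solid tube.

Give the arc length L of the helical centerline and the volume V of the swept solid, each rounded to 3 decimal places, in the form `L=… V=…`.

L=1079.616 V=13566.858

2πR = 2π·24.5 = 153.938040
per-turn = √(153.938040² + 9.5²) = √(23696.9202 + 90.25) = √23787.1702 = 154.230899
L = 7 × 154.230899 = 1079.616292
V = π·2² × L = 12.566371 × 1079.616292 = 13566.858448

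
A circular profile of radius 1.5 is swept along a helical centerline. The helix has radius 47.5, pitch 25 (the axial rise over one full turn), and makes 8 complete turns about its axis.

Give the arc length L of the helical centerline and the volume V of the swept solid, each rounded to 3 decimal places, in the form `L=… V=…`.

L=2395.972 V=16936.131

2πR = 2π·47.5 = 298.451302
per-turn = √(298.451302² + 25²) = √(89073.1797 + 625) = √89698.1797 = 299.496544
L = 8 × 299.496544 = 2395.972350
V = π·1.5² × L = 7.068583 × 2395.972350 = 16936.130549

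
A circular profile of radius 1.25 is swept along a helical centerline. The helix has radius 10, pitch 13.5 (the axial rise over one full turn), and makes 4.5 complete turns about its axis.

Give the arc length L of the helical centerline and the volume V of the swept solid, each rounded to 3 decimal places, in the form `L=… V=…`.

2πR = 2π·10 = 62.831853
per-turn = √(62.831853² + 13.5²) = √(3947.8418 + 182.25) = √4130.0918 = 64.265790
L = 4.5 × 64.265790 = 289.196055
V = π·1.25² × L = 4.908739 × 289.196055 = 1419.587815

L=289.196 V=1419.588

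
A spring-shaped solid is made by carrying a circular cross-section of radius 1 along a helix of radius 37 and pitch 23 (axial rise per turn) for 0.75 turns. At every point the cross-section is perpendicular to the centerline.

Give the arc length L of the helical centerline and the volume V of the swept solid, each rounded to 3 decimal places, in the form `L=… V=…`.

L=175.210 V=550.437

2πR = 2π·37 = 232.477856
per-turn = √(232.477856² + 23²) = √(54045.9537 + 529) = √54574.9537 = 233.612829
L = 0.75 × 233.612829 = 175.209621
V = π·1² × L = 3.141593 × 175.209621 = 550.437260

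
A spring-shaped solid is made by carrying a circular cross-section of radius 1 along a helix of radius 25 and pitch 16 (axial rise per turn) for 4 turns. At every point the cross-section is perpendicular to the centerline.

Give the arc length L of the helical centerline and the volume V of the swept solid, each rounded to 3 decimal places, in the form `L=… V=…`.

L=631.570 V=1984.134

2πR = 2π·25 = 157.079633
per-turn = √(157.079633² + 16²) = √(24674.0110 + 256) = √24930.0110 = 157.892403
L = 4 × 157.892403 = 631.569613
V = π·1² × L = 3.141593 × 631.569613 = 1984.134456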